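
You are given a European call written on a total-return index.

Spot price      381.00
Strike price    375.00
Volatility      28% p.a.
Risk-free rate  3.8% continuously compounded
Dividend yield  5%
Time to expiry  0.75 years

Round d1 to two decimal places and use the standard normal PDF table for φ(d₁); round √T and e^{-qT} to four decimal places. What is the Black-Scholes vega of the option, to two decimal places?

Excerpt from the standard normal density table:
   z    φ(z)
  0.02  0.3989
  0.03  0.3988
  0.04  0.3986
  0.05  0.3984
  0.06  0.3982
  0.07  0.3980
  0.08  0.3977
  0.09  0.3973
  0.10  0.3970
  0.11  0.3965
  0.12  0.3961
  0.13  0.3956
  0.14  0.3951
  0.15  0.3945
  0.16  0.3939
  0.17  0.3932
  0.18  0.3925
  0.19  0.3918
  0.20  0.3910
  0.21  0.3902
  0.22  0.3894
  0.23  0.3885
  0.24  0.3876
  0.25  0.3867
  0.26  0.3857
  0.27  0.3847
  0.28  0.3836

σ√T = 0.28 × 0.8660 = 0.2425
d₁ = [ln(381/375) + (0.038 − 0.05 + 0.28²/2)·0.75] / 0.2425 = [0.0159 + 0.0204] / 0.2425 = 0.1496 ⇒ 0.15
√T = √0.75 = 0.8660
φ(d₁) = φ(0.15) = 0.3945
exp(−qT) = exp(−0.05·0.75) = 0.9632
vega = S·exp(−qT)·φ(d₁)·√T = 381·0.9632·0.3945·0.8660 = 125.3737
(Call and put vega coincide under Black-Scholes.)

125.37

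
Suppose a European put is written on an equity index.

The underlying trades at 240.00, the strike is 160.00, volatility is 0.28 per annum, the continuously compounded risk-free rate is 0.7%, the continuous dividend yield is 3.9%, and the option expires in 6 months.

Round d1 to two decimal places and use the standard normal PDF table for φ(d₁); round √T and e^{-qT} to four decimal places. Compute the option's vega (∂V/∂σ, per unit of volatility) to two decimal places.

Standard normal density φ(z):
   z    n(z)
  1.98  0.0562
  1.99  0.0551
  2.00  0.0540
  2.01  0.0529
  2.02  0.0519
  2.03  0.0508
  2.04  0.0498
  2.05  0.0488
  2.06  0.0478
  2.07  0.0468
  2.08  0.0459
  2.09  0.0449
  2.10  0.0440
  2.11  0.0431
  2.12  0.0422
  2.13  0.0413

T = 0.5;  σ√T = 0.1980
d₁ = [ln(240/160) + (0.007 − 0.039 + 0.28²/2)·0.5] / 0.1980 = [0.4055 + 0.0036] / 0.1980 = 2.0661 which rounds to 2.07
√T = √0.5 = 0.7071
φ(d₁) = φ(2.07) = 0.0468
exp(−qT) = exp(−0.039·0.5) = 0.9807
vega = S·exp(−qT)·φ(d₁)·√T = 240·0.9807·0.0468·0.7071 = 7.7889

7.79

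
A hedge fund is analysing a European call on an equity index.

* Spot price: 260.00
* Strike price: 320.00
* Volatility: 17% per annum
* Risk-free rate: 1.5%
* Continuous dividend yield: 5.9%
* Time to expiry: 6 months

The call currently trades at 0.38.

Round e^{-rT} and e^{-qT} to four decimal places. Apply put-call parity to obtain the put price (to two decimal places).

e^(−qT) = e^(−0.059·0.5) = 0.9709;  e^(−rT) = e^(−0.015·0.5) = 0.9925
Put-call parity: C − P = S·e^(−qT) − K·e^(−rT) = 260·0.9709 − 320·0.9925 = 252.4340 − 317.6000 = -65.1660
P = C − (C − P) = 0.38 − (-65.1660) = 65.5460

65.55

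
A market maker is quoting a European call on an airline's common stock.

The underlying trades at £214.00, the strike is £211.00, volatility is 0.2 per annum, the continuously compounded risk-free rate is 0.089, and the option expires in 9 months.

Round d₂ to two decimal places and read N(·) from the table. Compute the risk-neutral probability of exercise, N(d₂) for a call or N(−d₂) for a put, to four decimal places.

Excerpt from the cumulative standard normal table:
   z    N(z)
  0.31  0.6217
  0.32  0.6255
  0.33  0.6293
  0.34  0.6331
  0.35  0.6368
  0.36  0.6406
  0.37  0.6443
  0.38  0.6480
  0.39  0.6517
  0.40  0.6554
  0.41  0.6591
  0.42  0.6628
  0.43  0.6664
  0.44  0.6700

σ√T = 0.2 × 0.8660 = 0.1732
d₁ = [ln(214/211) + (0.089 + ½·0.2²)·0.75] / (σ√T) = (0.0141 + 0.0818) / 0.1732 = 0.5535 ≈ 0.55
d₂ = 0.5535 − 0.1732 = 0.3803 ≈ 0.38
Risk-neutral Pr[S_T > K] = N(d₂) = N(0.38) = 0.6480

0.6480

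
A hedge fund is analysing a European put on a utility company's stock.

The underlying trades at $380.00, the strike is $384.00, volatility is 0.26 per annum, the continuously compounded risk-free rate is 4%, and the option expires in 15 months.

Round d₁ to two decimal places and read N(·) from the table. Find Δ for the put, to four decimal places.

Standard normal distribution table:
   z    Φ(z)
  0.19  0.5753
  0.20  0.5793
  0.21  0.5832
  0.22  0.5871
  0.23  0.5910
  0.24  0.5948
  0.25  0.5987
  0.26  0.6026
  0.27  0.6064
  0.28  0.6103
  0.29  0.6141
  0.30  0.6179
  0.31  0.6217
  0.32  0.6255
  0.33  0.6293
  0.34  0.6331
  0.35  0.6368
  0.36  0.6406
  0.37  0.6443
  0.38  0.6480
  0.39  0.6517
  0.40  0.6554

σ√T = 0.26·√1.25 = 0.2907
d₁ = [ln(380/384) + (0.04 + ½·0.26²)·1.25] / (σ√T) = (-0.0105 + 0.0922) / 0.2907 = 0.2813 ≈ 0.28
N(d₁) = N(0.28) = 0.6103
Δ_put = N(d₁) − 1 = 0.6103 − 1 = -0.3897

-0.3897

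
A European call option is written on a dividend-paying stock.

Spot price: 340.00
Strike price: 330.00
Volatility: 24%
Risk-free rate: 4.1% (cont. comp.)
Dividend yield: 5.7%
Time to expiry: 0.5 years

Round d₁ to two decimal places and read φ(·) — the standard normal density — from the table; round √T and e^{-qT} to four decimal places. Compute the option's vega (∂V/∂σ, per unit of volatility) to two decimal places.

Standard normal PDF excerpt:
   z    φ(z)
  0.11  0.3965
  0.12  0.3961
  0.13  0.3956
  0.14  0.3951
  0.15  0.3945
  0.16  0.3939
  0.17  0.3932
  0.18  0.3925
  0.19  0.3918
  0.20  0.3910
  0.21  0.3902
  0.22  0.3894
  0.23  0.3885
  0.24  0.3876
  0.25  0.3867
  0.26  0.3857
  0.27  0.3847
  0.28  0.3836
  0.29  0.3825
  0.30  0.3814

σ√T = 0.24 × 0.7071 = 0.1697
d₁ = [ln(340/330) + (0.041 − 0.057 + 0.24²/2)·0.5] / 0.1697 = [0.0299 + 0.0064] / 0.1697 = 0.2136 ≈ 0.21
√T = √0.5 = 0.7071
φ(d₁) = φ(0.21) = 0.3902
e^(−qT) = e^(−0.057·0.5) = 0.9719
vega = S·e^(−qT)·φ(d₁)·√T = 340·0.9719·0.3902·0.7071 = 91.1735
(Call and put vega coincide under Black-Scholes.)

91.17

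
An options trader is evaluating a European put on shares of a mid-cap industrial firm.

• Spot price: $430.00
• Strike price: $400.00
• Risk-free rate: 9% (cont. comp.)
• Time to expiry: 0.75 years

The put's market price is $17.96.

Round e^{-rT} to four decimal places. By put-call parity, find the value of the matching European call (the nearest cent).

e^(−rT) = e^(−0.09·0.75) = 0.9347
Put-call parity: C − P = S − K·e^(−rT) = 430 − 400·0.9347 = 430 − 373.8800 = 56.1200
C = P + (C − P) = 17.96 + (56.1200) = 74.0800

$74.08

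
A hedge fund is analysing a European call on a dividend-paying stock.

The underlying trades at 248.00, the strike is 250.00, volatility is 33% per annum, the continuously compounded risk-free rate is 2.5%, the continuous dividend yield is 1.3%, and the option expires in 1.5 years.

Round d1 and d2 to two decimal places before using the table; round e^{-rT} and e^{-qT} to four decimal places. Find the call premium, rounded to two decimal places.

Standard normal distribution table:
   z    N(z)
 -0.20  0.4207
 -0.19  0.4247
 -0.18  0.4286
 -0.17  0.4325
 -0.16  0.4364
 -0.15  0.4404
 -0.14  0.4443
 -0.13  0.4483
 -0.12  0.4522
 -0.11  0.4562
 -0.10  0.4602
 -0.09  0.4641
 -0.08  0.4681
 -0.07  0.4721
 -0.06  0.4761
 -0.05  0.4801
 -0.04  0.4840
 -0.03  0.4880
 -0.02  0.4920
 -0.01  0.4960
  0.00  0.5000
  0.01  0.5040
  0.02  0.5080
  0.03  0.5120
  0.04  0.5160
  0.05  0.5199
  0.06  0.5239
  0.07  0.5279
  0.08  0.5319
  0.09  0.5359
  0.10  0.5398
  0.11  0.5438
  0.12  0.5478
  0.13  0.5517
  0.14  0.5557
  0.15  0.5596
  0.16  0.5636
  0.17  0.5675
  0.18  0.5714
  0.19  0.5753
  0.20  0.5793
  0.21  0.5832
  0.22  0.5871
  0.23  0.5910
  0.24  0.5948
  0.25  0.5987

σ√T = 0.33 × 1.2247 = 0.4042
ln(S/K) + (r − q + σ²/2)T = ln(248/250) + (0.025 − 0.013 + 0.33²/2)·1.5 = -0.0080 + 0.0997 = 0.0916
d₁ = 0.0916 / 0.4042 = 0.2267 which rounds to 0.23
d₂ = d₁ − σ√T = 0.2267 − 0.4042 = -0.1774 which rounds to -0.18
e^(−qT) = e^(−0.013·1.5) = 0.9807;  e^(−rT) = e^(−0.025·1.5) = 0.9632
C = 248·0.9807·N(0.23) − 250·0.9632·N(-0.18) = 248·0.9807·0.5910 − 250·0.9632·0.4286 = 143.7392 − 103.2069 = 40.5324

40.53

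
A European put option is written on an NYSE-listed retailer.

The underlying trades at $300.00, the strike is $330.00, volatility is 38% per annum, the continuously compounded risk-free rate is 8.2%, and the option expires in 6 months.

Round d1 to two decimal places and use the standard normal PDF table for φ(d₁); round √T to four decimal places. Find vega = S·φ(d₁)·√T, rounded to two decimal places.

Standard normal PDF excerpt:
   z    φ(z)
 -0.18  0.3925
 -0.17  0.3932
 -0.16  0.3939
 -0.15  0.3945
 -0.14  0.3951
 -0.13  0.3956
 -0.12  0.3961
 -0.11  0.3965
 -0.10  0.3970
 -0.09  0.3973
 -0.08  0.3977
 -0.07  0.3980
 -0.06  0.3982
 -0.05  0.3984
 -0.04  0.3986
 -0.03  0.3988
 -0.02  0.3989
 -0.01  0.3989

84.43

T = 0.5;  σ√T = 0.2687
d₁ = [ln(300/330) + (0.082 + 0.38²/2)·0.5] / 0.2687 = [-0.0953 + 0.0771] / 0.2687 = -0.0678 → -0.07
√T = √0.5 = 0.7071
φ(d₁) = φ(-0.07) = 0.3980
vega = S·φ(d₁)·√T = 300·0.3980·0.7071 = 84.4277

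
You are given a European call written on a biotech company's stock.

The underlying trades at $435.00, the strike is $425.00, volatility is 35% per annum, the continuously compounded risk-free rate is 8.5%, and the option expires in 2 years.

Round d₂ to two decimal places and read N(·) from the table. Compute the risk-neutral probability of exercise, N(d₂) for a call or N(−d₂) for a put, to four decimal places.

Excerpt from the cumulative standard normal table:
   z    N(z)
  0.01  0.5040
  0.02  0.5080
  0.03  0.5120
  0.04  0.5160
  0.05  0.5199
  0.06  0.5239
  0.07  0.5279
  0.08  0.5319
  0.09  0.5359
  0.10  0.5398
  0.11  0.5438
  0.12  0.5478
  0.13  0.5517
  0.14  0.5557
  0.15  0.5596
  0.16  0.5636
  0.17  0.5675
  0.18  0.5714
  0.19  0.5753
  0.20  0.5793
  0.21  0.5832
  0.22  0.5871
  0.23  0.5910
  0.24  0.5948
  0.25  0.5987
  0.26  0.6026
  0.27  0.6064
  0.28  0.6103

σ√T = 0.35 × 1.4142 = 0.4950
d₁ = [ln(435/425) + (0.085 + ½·0.35²)·2] / (σ√T) = (0.0233 + 0.2925) / 0.4950 = 0.6379 which rounds to 0.64
d₂ = 0.6379 − 0.4950 = 0.1430 which rounds to 0.14
Risk-neutral Pr[S_T > K] = N(d₂) = N(0.14) = 0.5557

0.5557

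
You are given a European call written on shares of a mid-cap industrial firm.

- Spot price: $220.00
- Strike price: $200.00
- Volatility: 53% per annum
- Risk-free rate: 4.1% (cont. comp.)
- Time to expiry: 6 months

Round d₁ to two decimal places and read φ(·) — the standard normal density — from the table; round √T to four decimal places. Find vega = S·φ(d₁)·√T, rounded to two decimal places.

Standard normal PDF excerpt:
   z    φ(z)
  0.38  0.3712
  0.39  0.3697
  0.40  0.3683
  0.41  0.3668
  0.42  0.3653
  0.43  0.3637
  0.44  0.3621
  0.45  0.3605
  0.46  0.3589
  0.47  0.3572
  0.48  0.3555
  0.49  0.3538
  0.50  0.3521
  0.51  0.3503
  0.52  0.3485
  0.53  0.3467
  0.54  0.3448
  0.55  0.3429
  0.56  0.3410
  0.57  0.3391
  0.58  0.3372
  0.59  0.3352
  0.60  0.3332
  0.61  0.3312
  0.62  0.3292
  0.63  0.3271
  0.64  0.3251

σ√T = 0.53 × 0.7071 = 0.3748
d₁ = [ln(220/200) + (0.041 + ½·0.53²)·0.5] / (σ√T) = (0.0953 + 0.0907) / 0.3748 = 0.4964 ⇒ 0.50
√T = √0.5 = 0.7071
φ(d₁) = φ(0.50) = 0.3521
vega = S·φ(d₁)·√T = 220·0.3521·0.7071 = 54.7734

54.77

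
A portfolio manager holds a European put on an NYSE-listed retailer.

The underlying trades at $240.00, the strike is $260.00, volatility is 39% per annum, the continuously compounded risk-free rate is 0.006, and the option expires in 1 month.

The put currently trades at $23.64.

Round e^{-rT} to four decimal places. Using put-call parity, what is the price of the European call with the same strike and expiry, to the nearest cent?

$3.77

exp(−rT) = exp(−0.006·0.08333) = 0.9995
Put-call parity: C − P = S − K·e^(−rT) = 240 − 260·0.9995 = 240 − 259.8700 = -19.8700
C = P + (C − P) = 23.64 + (-19.8700) = 3.7700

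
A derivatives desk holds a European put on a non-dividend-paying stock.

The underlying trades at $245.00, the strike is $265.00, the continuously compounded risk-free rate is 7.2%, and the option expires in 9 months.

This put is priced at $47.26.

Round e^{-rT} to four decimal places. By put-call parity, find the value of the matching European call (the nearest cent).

e^(−rT) = e^(−0.072·0.75) = 0.9474
Put-call parity: C − P = S − K·e^(−rT) = 245 − 265·0.9474 = 245 − 251.0610 = -6.0610
C = P + (C − P) = 47.26 + (-6.0610) = 41.1990

$41.20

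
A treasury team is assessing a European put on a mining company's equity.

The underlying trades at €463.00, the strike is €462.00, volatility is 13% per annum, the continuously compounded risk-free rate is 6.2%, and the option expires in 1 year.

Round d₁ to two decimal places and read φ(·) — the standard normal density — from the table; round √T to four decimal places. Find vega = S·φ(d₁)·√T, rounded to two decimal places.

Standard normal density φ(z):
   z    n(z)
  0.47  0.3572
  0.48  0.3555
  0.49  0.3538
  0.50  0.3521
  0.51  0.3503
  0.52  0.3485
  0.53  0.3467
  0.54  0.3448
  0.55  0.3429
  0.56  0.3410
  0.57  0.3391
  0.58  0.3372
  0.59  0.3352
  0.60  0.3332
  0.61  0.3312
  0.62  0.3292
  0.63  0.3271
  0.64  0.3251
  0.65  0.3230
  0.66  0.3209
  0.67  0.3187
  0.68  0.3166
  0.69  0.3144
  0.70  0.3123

157.88

σ√T = 0.13 × 1.0000 = 0.1300
d₁ = [ln(463/462) + (0.062 + ½·0.13²)·1] / (σ√T) = (0.0022 + 0.0704) / 0.1300 = 0.5586 ≈ 0.56
√T = √1 = 1.0000
φ(d₁) = φ(0.56) = 0.3410
vega = S·φ(d₁)·√T = 463·0.3410·1.0000 = 157.8830
(Call and put vega coincide under Black-Scholes.)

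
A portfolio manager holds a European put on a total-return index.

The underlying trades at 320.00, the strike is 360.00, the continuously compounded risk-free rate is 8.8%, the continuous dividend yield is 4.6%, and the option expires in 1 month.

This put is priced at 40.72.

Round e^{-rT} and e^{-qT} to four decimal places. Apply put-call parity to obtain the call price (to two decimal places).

exp(−qT) = exp(−0.046·0.08333) = 0.9962;  exp(−rT) = exp(−0.088·0.08333) = 0.9927
Put-call parity: C − P = S·e^(−qT) − K·e^(−rT) = 320·0.9962 − 360·0.9927 = 318.7840 − 357.3720 = -38.5880
C = P + (C − P) = 40.72 + (-38.5880) = 2.1320

2.13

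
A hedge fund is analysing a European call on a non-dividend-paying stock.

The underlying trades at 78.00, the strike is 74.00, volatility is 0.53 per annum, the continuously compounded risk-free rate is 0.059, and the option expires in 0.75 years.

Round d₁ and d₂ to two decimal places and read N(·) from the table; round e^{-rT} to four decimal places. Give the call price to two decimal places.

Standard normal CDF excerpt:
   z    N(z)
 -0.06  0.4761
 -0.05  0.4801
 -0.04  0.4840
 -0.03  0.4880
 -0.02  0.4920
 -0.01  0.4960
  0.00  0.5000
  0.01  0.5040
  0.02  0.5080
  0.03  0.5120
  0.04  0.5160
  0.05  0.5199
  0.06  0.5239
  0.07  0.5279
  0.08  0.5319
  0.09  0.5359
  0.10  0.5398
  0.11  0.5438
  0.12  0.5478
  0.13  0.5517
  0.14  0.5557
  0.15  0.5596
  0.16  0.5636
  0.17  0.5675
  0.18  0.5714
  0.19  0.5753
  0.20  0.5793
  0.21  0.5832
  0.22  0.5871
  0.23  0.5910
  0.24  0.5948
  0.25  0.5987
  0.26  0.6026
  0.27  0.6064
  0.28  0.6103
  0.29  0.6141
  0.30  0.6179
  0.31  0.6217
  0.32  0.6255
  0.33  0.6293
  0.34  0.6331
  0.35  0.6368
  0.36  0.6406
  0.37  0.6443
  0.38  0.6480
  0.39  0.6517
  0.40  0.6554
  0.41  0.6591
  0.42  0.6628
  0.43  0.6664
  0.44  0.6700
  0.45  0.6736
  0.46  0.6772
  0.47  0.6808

17.43

σ√T = 0.53 × 0.8660 = 0.4590
d₁ = [ln(78/74) + (0.059 + ½·0.53²)·0.75] / (σ√T) = (0.0526 + 0.1496) / 0.4590 = 0.4406 → 0.44
d₂ = 0.4406 − 0.4590 = -0.0184 → -0.02
e^(−rT) = e^(−0.059·0.75) = 0.9567
N(d₁) = N(0.44) = 0.6700;  N(d₂) = N(-0.02) = 0.4920
C = 78·0.6700 − 74·0.9567·0.4920 = 52.2600 − 34.8315 = 17.4285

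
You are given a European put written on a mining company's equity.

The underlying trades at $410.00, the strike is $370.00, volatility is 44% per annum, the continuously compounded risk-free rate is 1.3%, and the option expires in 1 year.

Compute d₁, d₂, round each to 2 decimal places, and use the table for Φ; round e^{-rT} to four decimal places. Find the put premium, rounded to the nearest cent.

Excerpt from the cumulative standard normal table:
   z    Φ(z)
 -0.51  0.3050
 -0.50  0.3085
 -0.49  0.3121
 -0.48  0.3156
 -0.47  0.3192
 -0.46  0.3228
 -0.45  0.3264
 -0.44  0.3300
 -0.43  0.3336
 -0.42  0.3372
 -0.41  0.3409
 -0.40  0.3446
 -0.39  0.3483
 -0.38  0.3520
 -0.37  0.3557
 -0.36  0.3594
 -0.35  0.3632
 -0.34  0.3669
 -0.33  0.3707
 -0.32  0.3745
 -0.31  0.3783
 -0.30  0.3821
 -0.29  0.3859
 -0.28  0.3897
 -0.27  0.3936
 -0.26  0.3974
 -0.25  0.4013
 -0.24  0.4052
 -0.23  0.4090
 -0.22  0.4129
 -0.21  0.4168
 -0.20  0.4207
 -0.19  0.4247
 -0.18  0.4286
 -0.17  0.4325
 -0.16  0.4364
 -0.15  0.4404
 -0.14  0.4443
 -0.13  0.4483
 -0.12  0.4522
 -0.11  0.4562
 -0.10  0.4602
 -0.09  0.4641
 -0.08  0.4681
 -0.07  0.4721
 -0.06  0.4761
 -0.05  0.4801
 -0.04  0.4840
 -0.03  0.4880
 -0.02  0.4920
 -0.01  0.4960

$47.37

σ√T = 0.44 × 1.0000 = 0.4400
d₁ = [ln(410/370) + (0.013 + 0.44²/2)·1] / 0.4400 = [0.1027 + 0.1098] / 0.4400 = 0.4829 ≈ 0.48
d₂ = d₁ − σ√T = 0.4829 − 0.4400 = 0.0429 ≈ 0.04
e^(−rT) = e^(−0.013·1) = 0.9871
N(−d₂) = N(-0.04) = 0.4840;  N(−d₁) = N(-0.48) = 0.3156
P = 370·0.9871·0.4840 − 410·0.3156 = 176.7699 − 129.3960 = 47.3739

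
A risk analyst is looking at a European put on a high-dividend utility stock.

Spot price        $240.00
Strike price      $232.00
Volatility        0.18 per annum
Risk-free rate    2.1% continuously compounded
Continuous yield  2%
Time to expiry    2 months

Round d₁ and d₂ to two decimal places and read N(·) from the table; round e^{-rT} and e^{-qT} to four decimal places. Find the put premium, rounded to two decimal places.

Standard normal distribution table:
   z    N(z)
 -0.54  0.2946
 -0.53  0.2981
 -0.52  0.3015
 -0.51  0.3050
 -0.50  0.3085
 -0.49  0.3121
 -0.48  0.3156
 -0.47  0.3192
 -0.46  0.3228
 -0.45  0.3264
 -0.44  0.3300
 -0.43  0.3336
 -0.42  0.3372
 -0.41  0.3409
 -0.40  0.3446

$3.33

T = 0.1667;  σ√T = 0.0735
d₁ = [ln(240/232) + (0.021 − 0.02 + 0.18²/2)·0.1667] / 0.0735 = [0.0339 + 0.0029] / 0.0735 = 0.5004 which rounds to 0.50
d₂ = d₁ − σ√T = 0.5004 − 0.0735 = 0.4269 which rounds to 0.43
e^(−qT) = e^(−0.02·0.1667) = 0.9967;  e^(−rT) = e^(−0.021·0.1667) = 0.9965
N(−d₂) = N(-0.43) = 0.3336;  N(−d₁) = N(-0.50) = 0.3085
P = 232·0.9965·0.3336 − 240·0.9967·0.3085 = 77.1243 − 73.7957 = 3.3286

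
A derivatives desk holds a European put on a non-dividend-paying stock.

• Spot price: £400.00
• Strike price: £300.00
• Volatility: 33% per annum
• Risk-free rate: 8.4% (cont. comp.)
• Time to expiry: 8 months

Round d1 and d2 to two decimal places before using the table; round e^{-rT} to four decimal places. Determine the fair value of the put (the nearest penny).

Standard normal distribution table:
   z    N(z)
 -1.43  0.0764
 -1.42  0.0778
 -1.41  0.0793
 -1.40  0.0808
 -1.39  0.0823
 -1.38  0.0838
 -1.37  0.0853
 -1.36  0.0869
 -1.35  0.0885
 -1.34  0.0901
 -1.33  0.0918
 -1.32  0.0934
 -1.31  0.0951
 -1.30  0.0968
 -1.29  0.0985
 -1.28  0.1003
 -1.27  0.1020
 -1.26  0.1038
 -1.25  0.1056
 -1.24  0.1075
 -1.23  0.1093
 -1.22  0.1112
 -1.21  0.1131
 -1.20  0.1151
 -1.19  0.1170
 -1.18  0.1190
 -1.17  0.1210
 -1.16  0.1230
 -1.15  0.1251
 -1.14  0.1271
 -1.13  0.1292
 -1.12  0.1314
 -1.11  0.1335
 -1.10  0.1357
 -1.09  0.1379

σ√T = 0.33·√0.6667 = 0.2694
d₁ = [ln(400/300) + (0.084 + 0.33²/2)·0.6667] / 0.2694 = [0.2877 + 0.0923] / 0.2694 = 1.4102 ⇒ 1.41
d₂ = d₁ − σ√T = 1.4102 − 0.2694 = 1.1408 ⇒ 1.14
e^(−rT) = e^(−0.084·0.6667) = 0.9455
N(−d₂) = N(-1.14) = 0.1271;  N(−d₁) = N(-1.41) = 0.0793
P = 300·0.9455·0.1271 − 400·0.0793 = 36.0519 − 31.7200 = 4.3319

£4.33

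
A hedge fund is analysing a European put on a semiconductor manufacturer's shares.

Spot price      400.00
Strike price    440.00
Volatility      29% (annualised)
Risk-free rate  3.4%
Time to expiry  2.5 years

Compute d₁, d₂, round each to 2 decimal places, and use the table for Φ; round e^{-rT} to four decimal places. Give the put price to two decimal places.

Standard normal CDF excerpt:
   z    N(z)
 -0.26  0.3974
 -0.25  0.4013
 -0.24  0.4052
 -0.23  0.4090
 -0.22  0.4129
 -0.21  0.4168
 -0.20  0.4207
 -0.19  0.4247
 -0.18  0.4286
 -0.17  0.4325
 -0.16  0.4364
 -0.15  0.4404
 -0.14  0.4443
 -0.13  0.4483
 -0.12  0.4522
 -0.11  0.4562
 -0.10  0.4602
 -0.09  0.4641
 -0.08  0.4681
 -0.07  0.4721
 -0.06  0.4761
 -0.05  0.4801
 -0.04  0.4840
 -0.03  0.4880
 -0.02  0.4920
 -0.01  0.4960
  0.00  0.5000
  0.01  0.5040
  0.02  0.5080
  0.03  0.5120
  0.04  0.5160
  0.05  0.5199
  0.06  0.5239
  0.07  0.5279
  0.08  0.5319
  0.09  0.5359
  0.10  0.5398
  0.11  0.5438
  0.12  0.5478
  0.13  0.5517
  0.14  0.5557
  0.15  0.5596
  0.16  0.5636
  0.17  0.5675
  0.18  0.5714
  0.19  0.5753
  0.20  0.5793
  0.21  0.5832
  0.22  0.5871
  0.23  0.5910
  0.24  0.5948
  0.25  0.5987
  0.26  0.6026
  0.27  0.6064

75.24

σ√T = 0.29 × 1.5811 = 0.4585
d₁ = [ln(400/440) + (0.034 + ½·0.29²)·2.5] / (σ√T) = (-0.0953 + 0.1901) / 0.4585 = 0.2068 which rounds to 0.21
d₂ = 0.2068 − 0.4585 = -0.2518 which rounds to -0.25
e^(−rT) = e^(−0.034·2.5) = 0.9185
P = 440·0.9185·N(0.25) − 400·N(-0.21) = 440·0.9185·0.5987 − 400·0.4168 = 241.9586 − 166.7200 = 75.2386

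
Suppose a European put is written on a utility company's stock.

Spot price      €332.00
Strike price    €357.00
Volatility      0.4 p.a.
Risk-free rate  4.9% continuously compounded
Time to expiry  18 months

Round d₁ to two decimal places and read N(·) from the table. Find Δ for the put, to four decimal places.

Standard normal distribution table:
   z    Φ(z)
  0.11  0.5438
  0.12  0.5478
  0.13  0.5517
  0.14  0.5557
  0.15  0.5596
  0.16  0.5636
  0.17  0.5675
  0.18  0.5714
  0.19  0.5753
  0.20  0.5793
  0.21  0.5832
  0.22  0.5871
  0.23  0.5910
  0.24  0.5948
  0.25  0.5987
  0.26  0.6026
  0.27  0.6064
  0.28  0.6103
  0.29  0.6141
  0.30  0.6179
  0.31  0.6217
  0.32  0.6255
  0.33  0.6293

-0.4013

σ√T = 0.4 × 1.2247 = 0.4899
d₁ = [ln(332/357) + (0.049 + ½·0.4²)·1.5] / (σ√T) = (-0.0726 + 0.1935) / 0.4899 = 0.2468 → 0.25
N(d₁) = N(0.25) = 0.5987
Δ_put = N(d₁) − 1 = 0.5987 − 1 = -0.4013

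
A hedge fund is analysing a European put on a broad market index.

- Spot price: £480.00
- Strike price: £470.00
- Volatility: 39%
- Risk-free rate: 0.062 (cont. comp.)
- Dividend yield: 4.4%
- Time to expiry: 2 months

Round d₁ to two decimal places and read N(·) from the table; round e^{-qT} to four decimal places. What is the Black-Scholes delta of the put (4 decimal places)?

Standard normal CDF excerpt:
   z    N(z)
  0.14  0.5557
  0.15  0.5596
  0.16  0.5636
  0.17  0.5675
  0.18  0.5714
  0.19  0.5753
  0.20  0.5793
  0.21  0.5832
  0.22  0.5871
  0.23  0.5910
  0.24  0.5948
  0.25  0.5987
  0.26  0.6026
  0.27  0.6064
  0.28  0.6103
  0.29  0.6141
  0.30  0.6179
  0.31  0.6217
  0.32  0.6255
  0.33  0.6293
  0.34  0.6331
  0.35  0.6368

-0.4060

σ√T = 0.39·√0.1667 = 0.1592
ln(S/K) + (r − q + σ²/2)T = ln(480/470) + (0.062 − 0.044 + 0.39²/2)·0.1667 = 0.0211 + 0.0157 = 0.0367
d₁ = 0.0367 / 0.1592 = 0.2307 → 0.23
N(d₁) = N(0.23) = 0.5910
Δ_put = e^(−qT)·(N(d₁) − 1) = 0.9927·(0.5910 − 1) = -0.4060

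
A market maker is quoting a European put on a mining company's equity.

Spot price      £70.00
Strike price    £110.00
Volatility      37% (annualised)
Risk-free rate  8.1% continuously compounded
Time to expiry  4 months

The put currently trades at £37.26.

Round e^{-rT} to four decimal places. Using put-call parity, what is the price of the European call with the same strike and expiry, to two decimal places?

£0.19

exp(−rT) = exp(−0.081·0.3333) = 0.9734
Put-call parity: C − P = S − K·e^(−rT) = 70 − 110·0.9734 = 70 − 107.0740 = -37.0740
C = P + (C − P) = 37.26 + (-37.0740) = 0.1860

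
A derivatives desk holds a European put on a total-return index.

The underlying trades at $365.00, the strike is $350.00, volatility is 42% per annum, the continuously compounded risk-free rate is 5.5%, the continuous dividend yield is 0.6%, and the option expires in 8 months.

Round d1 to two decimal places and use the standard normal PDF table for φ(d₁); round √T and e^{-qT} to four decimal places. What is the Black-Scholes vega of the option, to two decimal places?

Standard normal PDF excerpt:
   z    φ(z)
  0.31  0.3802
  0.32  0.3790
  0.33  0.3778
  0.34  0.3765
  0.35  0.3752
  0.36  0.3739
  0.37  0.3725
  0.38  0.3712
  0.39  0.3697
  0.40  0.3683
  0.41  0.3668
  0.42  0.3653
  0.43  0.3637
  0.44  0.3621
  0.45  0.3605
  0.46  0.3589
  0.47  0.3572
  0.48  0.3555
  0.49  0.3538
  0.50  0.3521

109.74

σ√T = 0.42 × 0.8165 = 0.3429
ln(S/K) + (r − q + σ²/2)T = ln(365/350) + (0.055 − 0.006 + 0.42²/2)·0.6667 = 0.0420 + 0.0915 = 0.1334
d₁ = 0.1334 / 0.3429 = 0.3891 → 0.39
√T = √0.6667 = 0.8165
φ(d₁) = φ(0.39) = 0.3697
e^(−qT) = e^(−0.006·0.6667) = 0.9960
vega = S·e^(−qT)·φ(d₁)·√T = 365·0.9960·0.3697·0.8165 = 109.7382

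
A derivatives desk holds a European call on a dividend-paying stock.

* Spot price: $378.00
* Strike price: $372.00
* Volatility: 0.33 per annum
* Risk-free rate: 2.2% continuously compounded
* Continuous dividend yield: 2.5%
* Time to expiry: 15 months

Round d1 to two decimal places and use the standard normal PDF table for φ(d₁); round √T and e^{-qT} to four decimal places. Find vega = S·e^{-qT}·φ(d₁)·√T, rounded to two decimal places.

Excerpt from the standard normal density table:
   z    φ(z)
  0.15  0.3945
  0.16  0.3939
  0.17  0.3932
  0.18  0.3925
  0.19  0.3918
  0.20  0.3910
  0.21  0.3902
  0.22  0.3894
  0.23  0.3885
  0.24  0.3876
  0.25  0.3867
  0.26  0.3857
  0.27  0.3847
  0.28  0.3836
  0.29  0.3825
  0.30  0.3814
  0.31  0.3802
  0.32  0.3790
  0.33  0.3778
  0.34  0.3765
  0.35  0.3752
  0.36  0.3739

159.49

T = 1.25;  σ√T = 0.3690
ln(S/K) + (r − q + σ²/2)T = ln(378/372) + (0.022 − 0.025 + 0.33²/2)·1.25 = 0.0160 + 0.0643 = 0.0803
d₁ = 0.0803 / 0.3690 = 0.2177 ≈ 0.22
√T = √1.25 = 1.1180
φ(d₁) = φ(0.22) = 0.3894
exp(−qT) = exp(−0.025·1.25) = 0.9692
vega = S·exp(−qT)·φ(d₁)·√T = 378·0.9692·0.3894·1.1180 = 159.4935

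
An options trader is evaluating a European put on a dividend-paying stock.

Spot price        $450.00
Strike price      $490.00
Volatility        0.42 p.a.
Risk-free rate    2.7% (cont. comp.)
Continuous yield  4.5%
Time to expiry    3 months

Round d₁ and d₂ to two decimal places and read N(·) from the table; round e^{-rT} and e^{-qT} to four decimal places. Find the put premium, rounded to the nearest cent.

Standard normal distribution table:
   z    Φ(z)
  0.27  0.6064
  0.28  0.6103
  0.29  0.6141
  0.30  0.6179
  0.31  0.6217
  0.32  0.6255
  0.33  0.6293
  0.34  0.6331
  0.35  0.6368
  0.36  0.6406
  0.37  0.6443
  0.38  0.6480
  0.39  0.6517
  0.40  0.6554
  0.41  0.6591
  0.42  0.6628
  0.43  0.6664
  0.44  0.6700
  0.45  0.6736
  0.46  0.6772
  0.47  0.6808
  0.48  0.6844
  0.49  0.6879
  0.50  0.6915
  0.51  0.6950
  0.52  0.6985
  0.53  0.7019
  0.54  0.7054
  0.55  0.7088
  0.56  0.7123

$63.30

T = 0.25;  σ√T = 0.2100
d₁ = [ln(450/490) + (0.027 − 0.045 + 0.42²/2)·0.25] / 0.2100 = [-0.0852 + 0.0175] / 0.2100 = -0.3219 ⇒ -0.32
d₂ = d₁ − σ√T = -0.3219 − 0.2100 = -0.5319 ⇒ -0.53
exp(−qT) = exp(−0.045·0.25) = 0.9888;  exp(−rT) = exp(−0.027·0.25) = 0.9933
N(−d₂) = N(0.53) = 0.7019;  N(−d₁) = N(0.32) = 0.6255
P = 490·0.9933·0.7019 − 450·0.9888·0.6255 = 341.6267 − 278.3225 = 63.3042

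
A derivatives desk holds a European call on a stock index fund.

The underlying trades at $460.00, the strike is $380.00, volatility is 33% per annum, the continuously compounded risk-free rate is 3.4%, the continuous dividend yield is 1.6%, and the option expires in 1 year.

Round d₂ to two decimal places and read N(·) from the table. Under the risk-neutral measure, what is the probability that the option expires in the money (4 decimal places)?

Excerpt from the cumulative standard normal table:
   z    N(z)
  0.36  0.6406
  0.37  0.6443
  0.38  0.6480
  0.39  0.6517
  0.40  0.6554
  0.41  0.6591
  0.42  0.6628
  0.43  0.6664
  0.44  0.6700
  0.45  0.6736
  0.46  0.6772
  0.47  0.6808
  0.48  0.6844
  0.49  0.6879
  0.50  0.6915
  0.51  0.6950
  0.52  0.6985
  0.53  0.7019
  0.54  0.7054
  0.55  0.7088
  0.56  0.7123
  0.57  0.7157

0.6808

σ√T = 0.33 × 1.0000 = 0.3300
d₁ = [ln(460/380) + (0.034 − 0.016 + 0.33²/2)·1] / 0.3300 = [0.1911 + 0.0725] / 0.3300 = 0.7985 → 0.80
d₂ = d₁ − σ√T = 0.7985 − 0.3300 = 0.4685 → 0.47
Risk-neutral Pr[S_T > K] = N(d₂) = N(0.47) = 0.6808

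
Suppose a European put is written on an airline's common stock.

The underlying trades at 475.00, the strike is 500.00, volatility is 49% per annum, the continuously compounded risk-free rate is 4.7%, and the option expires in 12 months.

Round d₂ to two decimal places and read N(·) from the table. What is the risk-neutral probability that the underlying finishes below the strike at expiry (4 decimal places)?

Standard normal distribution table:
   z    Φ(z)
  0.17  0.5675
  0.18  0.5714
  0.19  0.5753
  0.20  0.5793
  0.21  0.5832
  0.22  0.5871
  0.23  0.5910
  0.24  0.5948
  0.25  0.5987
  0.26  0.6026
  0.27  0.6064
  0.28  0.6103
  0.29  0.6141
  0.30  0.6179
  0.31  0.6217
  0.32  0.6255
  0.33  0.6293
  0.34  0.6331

σ√T = 0.49·√1 = 0.4900
d₁ = [ln(475/500) + (0.047 + ½·0.49²)·1] / (σ√T) = (-0.0513 + 0.1670) / 0.4900 = 0.2362 which rounds to 0.24
d₂ = 0.2362 − 0.4900 = -0.2538 which rounds to -0.25
Risk-neutral Pr[S_T < K] = N(−d₂) = N(0.25) = 0.5987

0.5987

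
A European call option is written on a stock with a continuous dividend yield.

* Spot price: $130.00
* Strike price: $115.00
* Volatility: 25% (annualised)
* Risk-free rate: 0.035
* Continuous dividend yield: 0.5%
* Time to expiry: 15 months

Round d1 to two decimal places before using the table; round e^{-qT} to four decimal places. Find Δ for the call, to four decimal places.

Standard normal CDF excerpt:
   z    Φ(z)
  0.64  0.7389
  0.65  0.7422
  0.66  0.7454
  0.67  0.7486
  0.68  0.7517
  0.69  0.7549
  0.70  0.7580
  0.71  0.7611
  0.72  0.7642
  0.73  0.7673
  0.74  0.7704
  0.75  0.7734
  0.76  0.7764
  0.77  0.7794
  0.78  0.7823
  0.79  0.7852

σ√T = 0.25·√1.25 = 0.2795
d₁ = [ln(130/115) + (0.035 − 0.005 + 0.25²/2)·1.25] / 0.2795 = [0.1226 + 0.0766] / 0.2795 = 0.7126 ⇒ 0.71
N(d₁) = N(0.71) = 0.7611
Δ_call = exp(−qT)·N(d₁) = 0.9938·0.7611 = 0.7564

0.7564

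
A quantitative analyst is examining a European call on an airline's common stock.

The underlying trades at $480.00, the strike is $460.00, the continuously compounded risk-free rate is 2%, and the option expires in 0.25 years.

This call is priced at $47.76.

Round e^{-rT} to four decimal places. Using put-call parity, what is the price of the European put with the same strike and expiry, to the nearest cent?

e^(−rT) = e^(−0.02·0.25) = 0.9950
Put-call parity: C − P = S − K·e^(−rT) = 480 − 460·0.9950 = 480 − 457.7000 = 22.3000
P = C − (C − P) = 47.76 − (22.3000) = 25.4600

$25.46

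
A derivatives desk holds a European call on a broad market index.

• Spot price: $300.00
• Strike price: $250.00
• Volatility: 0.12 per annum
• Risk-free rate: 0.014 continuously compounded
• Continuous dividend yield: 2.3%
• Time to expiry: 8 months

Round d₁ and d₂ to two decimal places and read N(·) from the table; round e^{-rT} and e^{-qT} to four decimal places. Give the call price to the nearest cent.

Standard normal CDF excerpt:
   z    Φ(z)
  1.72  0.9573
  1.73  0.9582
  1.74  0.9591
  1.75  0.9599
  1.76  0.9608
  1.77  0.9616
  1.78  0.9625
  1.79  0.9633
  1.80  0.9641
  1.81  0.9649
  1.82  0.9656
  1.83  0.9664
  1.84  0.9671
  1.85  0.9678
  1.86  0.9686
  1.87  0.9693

T = 0.6667;  σ√T = 0.0980
d₁ = [ln(300/250) + (0.014 − 0.023 + 0.12²/2)·0.6667] / 0.0980 = [0.1823 − 0.0012] / 0.0980 = 1.8486 → 1.85
d₂ = d₁ − σ√T = 1.8486 − 0.0980 = 1.7506 → 1.75
e^(−qT) = e^(−0.023·0.6667) = 0.9848;  e^(−rT) = e^(−0.014·0.6667) = 0.9907
N(d₁) = N(1.85) = 0.9678;  N(d₂) = N(1.75) = 0.9599
C = 300·0.9848·0.9678 − 250·0.9907·0.9599 = 285.9268 − 237.7432 = 48.1836

$48.18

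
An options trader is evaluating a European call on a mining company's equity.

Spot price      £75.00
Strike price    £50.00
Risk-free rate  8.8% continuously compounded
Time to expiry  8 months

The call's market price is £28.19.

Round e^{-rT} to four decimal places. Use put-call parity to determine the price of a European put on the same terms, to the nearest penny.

e^(−rT) = e^(−0.088·0.6667) = 0.9430
Put-call parity: C − P = S − K·e^(−rT) = 75 − 50·0.9430 = 75 − 47.1500 = 27.8500
P = C − (C − P) = 28.19 − (27.8500) = 0.3400

£0.34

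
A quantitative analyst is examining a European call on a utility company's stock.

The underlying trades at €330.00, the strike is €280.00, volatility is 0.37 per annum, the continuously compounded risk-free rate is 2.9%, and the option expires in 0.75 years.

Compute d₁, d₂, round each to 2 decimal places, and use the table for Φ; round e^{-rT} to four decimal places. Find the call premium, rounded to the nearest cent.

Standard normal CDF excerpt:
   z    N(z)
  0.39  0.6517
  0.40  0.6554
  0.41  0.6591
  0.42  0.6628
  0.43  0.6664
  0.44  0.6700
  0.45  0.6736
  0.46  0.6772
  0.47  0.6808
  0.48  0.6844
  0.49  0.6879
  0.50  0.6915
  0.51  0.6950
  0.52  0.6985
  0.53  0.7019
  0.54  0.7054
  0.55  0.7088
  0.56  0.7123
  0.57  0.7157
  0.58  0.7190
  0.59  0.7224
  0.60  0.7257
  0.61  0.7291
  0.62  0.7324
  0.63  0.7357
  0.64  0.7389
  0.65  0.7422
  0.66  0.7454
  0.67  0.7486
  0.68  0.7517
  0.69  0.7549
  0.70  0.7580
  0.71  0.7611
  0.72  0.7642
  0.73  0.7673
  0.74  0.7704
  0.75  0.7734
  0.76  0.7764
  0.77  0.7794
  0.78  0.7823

T = 0.75;  σ√T = 0.3204
d₁ = [ln(330/280) + (0.029 + 0.37²/2)·0.75] / 0.3204 = [0.1643 + 0.0731] / 0.3204 = 0.7409 → 0.74
d₂ = d₁ − σ√T = 0.7409 − 0.3204 = 0.4204 → 0.42
e^(−rT) = e^(−0.029·0.75) = 0.9785
C = 330·N(0.74) − 280·0.9785·N(0.42) = 330·0.7704 − 280·0.9785·0.6628 = 254.2320 − 181.5939 = 72.6381

€72.64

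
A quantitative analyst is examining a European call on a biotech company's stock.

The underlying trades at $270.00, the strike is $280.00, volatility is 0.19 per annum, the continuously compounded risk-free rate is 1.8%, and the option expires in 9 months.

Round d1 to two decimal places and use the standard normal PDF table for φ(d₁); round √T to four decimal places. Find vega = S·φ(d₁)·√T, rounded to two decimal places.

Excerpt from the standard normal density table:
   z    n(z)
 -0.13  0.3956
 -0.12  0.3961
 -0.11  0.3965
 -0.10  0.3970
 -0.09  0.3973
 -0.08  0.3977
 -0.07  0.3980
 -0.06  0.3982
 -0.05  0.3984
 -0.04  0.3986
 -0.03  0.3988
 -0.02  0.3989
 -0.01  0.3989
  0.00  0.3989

σ√T = 0.19·√0.75 = 0.1645
ln(S/K) + (r + σ²/2)T = ln(270/280) + (0.018 + 0.19²/2)·0.75 = -0.0364 + 0.0270 = -0.0093
d₁ = -0.0093 / 0.1645 = -0.0567 → -0.06
√T = √0.75 = 0.8660
φ(d₁) = φ(-0.06) = 0.3982
vega = S·φ(d₁)·√T = 270·0.3982·0.8660 = 93.1071
(Call and put vega coincide under Black-Scholes.)

93.11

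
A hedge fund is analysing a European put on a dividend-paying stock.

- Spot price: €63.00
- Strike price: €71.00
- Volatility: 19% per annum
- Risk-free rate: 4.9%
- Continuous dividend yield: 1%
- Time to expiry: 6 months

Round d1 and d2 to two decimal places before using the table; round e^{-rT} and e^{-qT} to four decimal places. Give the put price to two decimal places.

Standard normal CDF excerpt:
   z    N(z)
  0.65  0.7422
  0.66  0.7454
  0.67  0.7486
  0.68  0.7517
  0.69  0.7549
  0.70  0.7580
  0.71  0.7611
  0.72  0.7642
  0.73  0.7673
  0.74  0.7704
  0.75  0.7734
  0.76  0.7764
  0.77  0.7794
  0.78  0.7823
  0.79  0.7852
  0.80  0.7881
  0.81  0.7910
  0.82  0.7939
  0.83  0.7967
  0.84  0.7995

T = 0.5;  σ√T = 0.1344
ln(S/K) + (r − q + σ²/2)T = ln(63/71) + (0.049 − 0.01 + 0.19²/2)·0.5 = -0.1195 + 0.0285 = -0.0910
d₁ = -0.0910 / 0.1344 = -0.6775 → -0.68
d₂ = d₁ − σ√T = -0.6775 − 0.1344 = -0.8118 → -0.81
e^(−qT) = e^(−0.01·0.5) = 0.9950;  e^(−rT) = e^(−0.049·0.5) = 0.9758
N(−d₂) = N(0.81) = 0.7910;  N(−d₁) = N(0.68) = 0.7517
P = 71·0.9758·0.7910 − 63·0.9950·0.7517 = 54.8019 − 47.1203 = 7.6816

€7.68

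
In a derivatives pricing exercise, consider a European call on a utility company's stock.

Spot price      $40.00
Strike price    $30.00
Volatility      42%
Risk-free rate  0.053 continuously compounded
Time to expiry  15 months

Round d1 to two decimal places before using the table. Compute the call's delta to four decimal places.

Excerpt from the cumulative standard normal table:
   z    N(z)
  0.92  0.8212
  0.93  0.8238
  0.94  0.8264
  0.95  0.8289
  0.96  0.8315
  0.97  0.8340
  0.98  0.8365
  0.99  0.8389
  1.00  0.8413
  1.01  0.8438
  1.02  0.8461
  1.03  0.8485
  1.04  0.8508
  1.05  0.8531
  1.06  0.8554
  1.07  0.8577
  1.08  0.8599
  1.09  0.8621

T = 1.25;  σ√T = 0.4696
ln(S/K) + (r + σ²/2)T = ln(40/30) + (0.053 + 0.42²/2)·1.25 = 0.2877 + 0.1765 = 0.4642
d₁ = 0.4642 / 0.4696 = 0.9885 ≈ 0.99
N(d₁) = N(0.99) = 0.8389
Δ_call = N(d₁) = 0.8389

0.8389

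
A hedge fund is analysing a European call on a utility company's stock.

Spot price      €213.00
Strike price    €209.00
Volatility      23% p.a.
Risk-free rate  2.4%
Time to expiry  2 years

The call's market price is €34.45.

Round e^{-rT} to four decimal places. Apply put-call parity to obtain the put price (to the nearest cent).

exp(−rT) = exp(−0.024·2) = 0.9531
Put-call parity: C − P = S − K·e^(−rT) = 213 − 209·0.9531 = 213 − 199.1979 = 13.8021
P = C − (C − P) = 34.45 − (13.8021) = 20.6479

€20.65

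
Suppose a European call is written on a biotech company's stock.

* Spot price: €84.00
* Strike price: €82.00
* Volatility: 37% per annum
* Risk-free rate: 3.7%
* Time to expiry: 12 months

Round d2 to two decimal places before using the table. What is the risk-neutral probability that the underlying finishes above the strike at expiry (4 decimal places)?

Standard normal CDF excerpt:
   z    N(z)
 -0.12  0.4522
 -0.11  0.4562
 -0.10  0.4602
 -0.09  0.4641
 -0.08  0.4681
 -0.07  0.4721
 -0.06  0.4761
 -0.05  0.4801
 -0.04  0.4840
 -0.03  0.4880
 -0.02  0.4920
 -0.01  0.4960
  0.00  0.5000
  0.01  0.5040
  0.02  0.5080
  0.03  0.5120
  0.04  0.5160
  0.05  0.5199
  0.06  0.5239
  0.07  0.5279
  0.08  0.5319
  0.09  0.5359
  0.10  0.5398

0.4920

T = 1;  σ√T = 0.3700
d₁ = [ln(84/82) + (0.037 + 0.37²/2)·1] / 0.3700 = [0.0241 + 0.1054] / 0.3700 = 0.3501 ⇒ 0.35
d₂ = d₁ − σ√T = 0.3501 − 0.3700 = -0.0199 ⇒ -0.02
Pr(exercise) under Q = N(d₂) = 0.4920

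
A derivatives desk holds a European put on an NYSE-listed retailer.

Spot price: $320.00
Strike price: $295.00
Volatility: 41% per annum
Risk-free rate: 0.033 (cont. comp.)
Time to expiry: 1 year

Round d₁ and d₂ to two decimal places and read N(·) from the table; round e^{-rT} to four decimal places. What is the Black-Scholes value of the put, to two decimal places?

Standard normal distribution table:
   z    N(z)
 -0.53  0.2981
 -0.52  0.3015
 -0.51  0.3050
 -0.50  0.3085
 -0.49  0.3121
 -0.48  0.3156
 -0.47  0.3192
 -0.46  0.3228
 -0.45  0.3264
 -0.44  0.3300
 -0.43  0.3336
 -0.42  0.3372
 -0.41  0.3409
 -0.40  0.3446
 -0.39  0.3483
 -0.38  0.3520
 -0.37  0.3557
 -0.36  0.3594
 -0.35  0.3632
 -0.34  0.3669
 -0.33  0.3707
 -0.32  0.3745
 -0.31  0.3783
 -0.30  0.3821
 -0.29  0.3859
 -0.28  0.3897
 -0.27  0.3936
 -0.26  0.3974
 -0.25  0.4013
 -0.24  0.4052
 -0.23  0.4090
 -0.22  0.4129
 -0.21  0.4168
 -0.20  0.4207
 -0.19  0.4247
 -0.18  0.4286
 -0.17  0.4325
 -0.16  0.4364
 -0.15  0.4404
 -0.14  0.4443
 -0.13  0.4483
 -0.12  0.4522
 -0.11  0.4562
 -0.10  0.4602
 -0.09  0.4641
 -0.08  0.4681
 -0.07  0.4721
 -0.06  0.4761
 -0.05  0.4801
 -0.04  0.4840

σ√T = 0.41 × 1.0000 = 0.4100
d₁ = [ln(320/295) + (0.033 + 0.41²/2)·1] / 0.4100 = [0.0813 + 0.1170] / 0.4100 = 0.4839 → 0.48
d₂ = d₁ − σ√T = 0.4839 − 0.4100 = 0.0739 → 0.07
e^(−rT) = e^(−0.033·1) = 0.9675
N(−d₂) = N(-0.07) = 0.4721;  N(−d₁) = N(-0.48) = 0.3156
P = 295·0.9675·0.4721 − 320·0.3156 = 134.7432 − 100.9920 = 33.7512

$33.75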